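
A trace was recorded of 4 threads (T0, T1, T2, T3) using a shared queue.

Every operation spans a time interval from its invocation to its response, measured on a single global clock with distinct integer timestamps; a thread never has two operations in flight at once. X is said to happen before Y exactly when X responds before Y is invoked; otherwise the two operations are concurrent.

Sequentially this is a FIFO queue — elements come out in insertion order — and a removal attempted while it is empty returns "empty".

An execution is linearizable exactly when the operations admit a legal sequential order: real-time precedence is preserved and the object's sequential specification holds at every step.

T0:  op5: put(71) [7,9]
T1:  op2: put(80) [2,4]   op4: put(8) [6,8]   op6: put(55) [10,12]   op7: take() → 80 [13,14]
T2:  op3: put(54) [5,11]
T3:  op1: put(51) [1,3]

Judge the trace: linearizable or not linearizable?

linearizable

a witness: op2, op1, op3, op4, op5, op6, op7
1. op2 put(80), leaving queue <80>
2. op1 put(51), leaving queue <80,51>
3. op3 put(54), leaving queue <80,51,54>
4. op4 put(8), leaving queue <80,51,54,8>
5. op5 put(71), leaving queue <80,51,54,8,71>
6. op6 put(55), leaving queue <80,51,54,8,71,55>
7. op7 take() → 80, leaving queue <51,54,8,71,55>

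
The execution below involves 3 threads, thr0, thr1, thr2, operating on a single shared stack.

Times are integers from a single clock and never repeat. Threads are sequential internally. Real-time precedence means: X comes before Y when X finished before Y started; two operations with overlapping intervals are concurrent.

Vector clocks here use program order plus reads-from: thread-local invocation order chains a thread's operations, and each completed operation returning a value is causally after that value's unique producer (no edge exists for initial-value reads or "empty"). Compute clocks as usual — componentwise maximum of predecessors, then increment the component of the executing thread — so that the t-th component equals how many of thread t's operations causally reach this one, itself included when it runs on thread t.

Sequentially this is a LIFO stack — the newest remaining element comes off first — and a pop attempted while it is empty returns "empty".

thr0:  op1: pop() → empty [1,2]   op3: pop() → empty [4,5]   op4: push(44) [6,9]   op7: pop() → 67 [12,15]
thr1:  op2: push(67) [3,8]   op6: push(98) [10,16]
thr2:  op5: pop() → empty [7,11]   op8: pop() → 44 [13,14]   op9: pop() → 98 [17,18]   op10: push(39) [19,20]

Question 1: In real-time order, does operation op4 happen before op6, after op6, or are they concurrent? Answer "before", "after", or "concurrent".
op4 spans [6,9], op6 spans [10,16]
resp(op4)=9 < inv(op6)=10

before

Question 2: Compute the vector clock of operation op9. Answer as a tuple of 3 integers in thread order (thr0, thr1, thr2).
root op op5, invoked 7: fresh clock plus thr2's own tick → (0, 0, 1)
root op op2, invoked 3: fresh clock plus thr1's own tick → (0, 1, 0)
root op op1, invoked 1: fresh clock plus thr0's own tick → (1, 0, 0)
op6, invoked 10, takes VC(op2)=(0, 1, 0) under max, adds 1 for thr1 → (0, 2, 0)
op3, invoked 4, takes VC(op1)=(1, 0, 0) under max, adds 1 for thr0 → (2, 0, 0)
op4, invoked 6, takes VC(op3)=(2, 0, 0) under max, adds 1 for thr0 → (3, 0, 0)
op8, invoked 13, takes VC(op4)=(3, 0, 0), VC(op5)=(0, 0, 1) under max, adds 1 for thr2 → (3, 0, 2)
op7, invoked 12, takes VC(op2)=(0, 1, 0), VC(op4)=(3, 0, 0) under max, adds 1 for thr0 → (4, 1, 0)
op9, invoked 17, takes VC(op6)=(0, 2, 0), VC(op8)=(3, 0, 2) under max, adds 1 for thr2 → (3, 2, 3)
op10, invoked 19, takes VC(op9)=(3, 2, 3) under max, adds 1 for thr2 → (3, 2, 4)
target: VC(op9) = (3, 2, 3)

(3, 2, 3)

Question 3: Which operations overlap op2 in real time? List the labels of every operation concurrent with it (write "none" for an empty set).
concurrent with op2 ([3,8]): every op whose interval crosses 3..8
op1 [1,2]: before
op3 [4,5]: concurrent
op4 [6,9]: concurrent
op5 [7,11]: concurrent
op6 [10,16]: after
op7 [12,15]: after
op8 [13,14]: after
op9 [17,18]: after
op10 [19,20]: after

op3, op4, op5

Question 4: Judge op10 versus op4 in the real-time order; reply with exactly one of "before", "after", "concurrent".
op10 spans [19,20], op4 spans [6,9]
resp(op4)=9 < inv(op10)=19

after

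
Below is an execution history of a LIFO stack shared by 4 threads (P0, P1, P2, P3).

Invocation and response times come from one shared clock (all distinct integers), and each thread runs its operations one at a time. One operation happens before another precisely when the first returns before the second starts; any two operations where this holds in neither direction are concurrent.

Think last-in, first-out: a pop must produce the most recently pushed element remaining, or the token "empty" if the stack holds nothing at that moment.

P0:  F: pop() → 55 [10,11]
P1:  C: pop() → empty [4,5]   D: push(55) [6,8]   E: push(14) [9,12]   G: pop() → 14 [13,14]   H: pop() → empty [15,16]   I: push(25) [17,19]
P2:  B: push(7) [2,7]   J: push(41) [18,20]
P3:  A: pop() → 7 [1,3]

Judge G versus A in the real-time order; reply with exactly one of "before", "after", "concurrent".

after

G spans [13,14], A spans [1,3]
resp(A)=3 < inv(G)=13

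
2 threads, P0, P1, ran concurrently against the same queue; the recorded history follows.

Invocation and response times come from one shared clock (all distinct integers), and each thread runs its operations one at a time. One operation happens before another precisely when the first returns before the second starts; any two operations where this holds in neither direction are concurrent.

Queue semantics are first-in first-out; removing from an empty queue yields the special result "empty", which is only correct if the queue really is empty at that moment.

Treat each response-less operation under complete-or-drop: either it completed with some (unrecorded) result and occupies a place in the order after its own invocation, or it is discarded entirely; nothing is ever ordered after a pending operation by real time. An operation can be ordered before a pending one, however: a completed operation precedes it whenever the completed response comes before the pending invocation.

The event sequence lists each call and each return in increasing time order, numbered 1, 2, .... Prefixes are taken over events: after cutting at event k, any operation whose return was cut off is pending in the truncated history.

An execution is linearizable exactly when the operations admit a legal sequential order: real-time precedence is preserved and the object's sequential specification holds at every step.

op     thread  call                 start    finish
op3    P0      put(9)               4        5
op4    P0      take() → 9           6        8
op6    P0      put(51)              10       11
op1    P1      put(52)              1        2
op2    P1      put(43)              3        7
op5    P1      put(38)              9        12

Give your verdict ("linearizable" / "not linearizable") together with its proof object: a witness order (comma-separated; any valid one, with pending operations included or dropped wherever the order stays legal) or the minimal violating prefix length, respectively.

the violation lands at event 8, op4's response at time 8: events 1..7 linearize, events 1..8 do not
3 orders of the 4 completed queue ops respect real time; none is legal
for example op1, op2, op3, op4 fails at step 4: op4 take() → 9 is not legal there
for example op1, op3, op2, op4 fails at step 4: op4 take() → 9 is not legal there

not linearizable — minimal violating prefix: 8 events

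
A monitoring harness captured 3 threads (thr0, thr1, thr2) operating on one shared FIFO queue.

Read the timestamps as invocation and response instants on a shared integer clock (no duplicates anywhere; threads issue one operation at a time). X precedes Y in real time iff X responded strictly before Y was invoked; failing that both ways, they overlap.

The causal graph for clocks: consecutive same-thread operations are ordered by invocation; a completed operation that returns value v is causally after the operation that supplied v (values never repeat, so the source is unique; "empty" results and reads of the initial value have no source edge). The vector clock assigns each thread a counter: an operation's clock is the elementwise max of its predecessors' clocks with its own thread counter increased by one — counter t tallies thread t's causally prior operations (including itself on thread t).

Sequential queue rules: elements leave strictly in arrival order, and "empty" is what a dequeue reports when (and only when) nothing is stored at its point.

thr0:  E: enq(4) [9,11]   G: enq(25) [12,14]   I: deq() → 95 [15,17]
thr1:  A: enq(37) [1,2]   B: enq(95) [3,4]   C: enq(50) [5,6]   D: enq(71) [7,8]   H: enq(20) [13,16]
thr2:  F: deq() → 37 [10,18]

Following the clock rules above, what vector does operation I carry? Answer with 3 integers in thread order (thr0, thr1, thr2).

VC(A, invoked at 1): no causal predecessors; +1 on thr1 → (0, 1, 0)
VC(E, invoked at 9): no causal predecessors; +1 on thr0 → (1, 0, 0)
VC(F, invoked at 10): max of VC(A)=(0, 1, 0), then +1 on thread thr2 → (0, 1, 1)
VC(B, invoked at 3): max of VC(A)=(0, 1, 0), then +1 on thread thr1 → (0, 2, 0)
VC(G, invoked at 12): max of VC(E)=(1, 0, 0), then +1 on thread thr0 → (2, 0, 0)
VC(C, invoked at 5): max of VC(B)=(0, 2, 0), then +1 on thread thr1 → (0, 3, 0)
VC(D, invoked at 7): max of VC(C)=(0, 3, 0), then +1 on thread thr1 → (0, 4, 0)
VC(H, invoked at 13): max of VC(D)=(0, 4, 0), then +1 on thread thr1 → (0, 5, 0)
VC(I, invoked at 15): max of VC(B)=(0, 2, 0), VC(G)=(2, 0, 0), then +1 on thread thr0 → (3, 2, 0)
target: VC(I) = (3, 2, 0)

(3, 2, 0)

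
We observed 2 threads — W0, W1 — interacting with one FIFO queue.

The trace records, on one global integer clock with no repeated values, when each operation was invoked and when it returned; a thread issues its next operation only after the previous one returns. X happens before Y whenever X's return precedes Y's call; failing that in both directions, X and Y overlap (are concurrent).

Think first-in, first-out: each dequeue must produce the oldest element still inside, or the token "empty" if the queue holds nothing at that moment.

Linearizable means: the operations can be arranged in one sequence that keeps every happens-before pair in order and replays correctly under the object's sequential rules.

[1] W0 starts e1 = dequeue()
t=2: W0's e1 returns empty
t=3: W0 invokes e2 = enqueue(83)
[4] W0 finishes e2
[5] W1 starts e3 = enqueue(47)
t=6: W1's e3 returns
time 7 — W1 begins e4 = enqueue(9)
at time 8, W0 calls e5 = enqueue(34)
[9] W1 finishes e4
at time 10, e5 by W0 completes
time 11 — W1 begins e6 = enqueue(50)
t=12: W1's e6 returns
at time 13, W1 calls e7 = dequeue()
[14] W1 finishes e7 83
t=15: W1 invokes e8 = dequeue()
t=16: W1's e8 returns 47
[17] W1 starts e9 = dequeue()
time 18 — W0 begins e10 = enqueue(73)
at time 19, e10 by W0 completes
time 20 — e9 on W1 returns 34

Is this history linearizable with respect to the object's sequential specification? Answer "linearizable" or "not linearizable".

one valid linearization: e1, e2, e3, e5, e4, e6, e7, e8, e9, e10
1. e1 dequeue() → empty, leaving queue <>
2. e2 enqueue(83), leaving queue <83>
3. e3 enqueue(47), leaving queue <83,47>
4. e5 enqueue(34), leaving queue <83,47,34>
5. e4 enqueue(9), leaving queue <83,47,34,9>
6. e6 enqueue(50), leaving queue <83,47,34,9,50>
7. e7 dequeue() → 83, leaving queue <47,34,9,50>
8. e8 dequeue() → 47, leaving queue <34,9,50>
9. e9 dequeue() → 34, leaving queue <9,50>
10. e10 enqueue(73), leaving queue <9,50,73>

linearizable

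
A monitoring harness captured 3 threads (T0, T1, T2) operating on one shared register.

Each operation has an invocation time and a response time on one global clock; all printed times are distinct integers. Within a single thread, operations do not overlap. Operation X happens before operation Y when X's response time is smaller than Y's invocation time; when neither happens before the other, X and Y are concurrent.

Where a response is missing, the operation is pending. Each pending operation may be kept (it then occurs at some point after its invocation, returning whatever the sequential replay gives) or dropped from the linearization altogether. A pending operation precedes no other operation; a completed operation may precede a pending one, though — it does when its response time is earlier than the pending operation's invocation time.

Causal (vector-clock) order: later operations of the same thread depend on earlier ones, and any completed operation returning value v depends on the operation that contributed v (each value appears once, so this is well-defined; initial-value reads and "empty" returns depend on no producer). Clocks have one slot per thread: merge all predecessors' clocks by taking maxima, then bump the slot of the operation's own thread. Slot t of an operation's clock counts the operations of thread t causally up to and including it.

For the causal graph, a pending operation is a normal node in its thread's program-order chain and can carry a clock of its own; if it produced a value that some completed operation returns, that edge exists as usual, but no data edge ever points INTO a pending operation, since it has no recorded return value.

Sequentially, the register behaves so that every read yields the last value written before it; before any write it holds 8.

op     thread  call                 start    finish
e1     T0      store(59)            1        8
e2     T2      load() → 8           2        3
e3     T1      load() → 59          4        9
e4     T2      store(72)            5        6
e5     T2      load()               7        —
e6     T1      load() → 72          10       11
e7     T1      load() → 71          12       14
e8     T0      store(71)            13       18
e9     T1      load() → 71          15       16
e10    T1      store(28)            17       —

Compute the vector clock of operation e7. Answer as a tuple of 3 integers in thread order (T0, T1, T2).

(2, 3, 2)

root op e2, invoked 2: fresh clock plus T2's own tick → (0, 0, 1)
root op e1, invoked 1: fresh clock plus T0's own tick → (1, 0, 0)
merge at e4 (invoked 5): VC(e2)=(0, 0, 1), own-thread bump on T2 → (0, 0, 2)
merge at e3 (invoked 4): VC(e1)=(1, 0, 0), own-thread bump on T1 → (1, 1, 0)
merge at e8 (invoked 13): VC(e1)=(1, 0, 0), own-thread bump on T0 → (2, 0, 0)
merge at e5 (invoked 7): VC(e4)=(0, 0, 2), own-thread bump on T2 → (0, 0, 3)
merge at e6 (invoked 10): VC(e3)=(1, 1, 0), VC(e4)=(0, 0, 2), own-thread bump on T1 → (1, 2, 2)
merge at e7 (invoked 12): VC(e6)=(1, 2, 2), VC(e8)=(2, 0, 0), own-thread bump on T1 → (2, 3, 2)
merge at e9 (invoked 15): VC(e7)=(2, 3, 2), VC(e8)=(2, 0, 0), own-thread bump on T1 → (2, 4, 2)
merge at e10 (invoked 17): VC(e9)=(2, 4, 2), own-thread bump on T1 → (2, 5, 2)
target: VC(e7) = (2, 3, 2)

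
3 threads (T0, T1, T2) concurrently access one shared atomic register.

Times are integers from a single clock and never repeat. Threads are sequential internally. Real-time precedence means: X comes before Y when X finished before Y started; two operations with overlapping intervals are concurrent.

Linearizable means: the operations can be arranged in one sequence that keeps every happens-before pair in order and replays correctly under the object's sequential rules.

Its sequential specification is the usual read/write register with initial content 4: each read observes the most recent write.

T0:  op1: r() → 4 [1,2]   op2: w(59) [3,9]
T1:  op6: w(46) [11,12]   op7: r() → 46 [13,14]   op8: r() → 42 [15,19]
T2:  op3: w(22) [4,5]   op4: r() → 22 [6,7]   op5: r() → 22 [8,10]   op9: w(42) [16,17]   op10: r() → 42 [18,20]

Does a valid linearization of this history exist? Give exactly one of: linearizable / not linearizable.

linearizable

one valid linearization: op1, op2, op3, op4, op5, op6, op7, op9, op8, op10
step 1: op1 r() → 4 — value 4
step 2: op2 w(59) — value 59
step 3: op3 w(22) — value 22
step 4: op4 r() → 22 — value 22
step 5: op5 r() → 22 — value 22
step 6: op6 w(46) — value 46
step 7: op7 r() → 46 — value 46
step 8: op9 w(42) — value 42
step 9: op8 r() → 42 — value 42
step 10: op10 r() → 42 — value 42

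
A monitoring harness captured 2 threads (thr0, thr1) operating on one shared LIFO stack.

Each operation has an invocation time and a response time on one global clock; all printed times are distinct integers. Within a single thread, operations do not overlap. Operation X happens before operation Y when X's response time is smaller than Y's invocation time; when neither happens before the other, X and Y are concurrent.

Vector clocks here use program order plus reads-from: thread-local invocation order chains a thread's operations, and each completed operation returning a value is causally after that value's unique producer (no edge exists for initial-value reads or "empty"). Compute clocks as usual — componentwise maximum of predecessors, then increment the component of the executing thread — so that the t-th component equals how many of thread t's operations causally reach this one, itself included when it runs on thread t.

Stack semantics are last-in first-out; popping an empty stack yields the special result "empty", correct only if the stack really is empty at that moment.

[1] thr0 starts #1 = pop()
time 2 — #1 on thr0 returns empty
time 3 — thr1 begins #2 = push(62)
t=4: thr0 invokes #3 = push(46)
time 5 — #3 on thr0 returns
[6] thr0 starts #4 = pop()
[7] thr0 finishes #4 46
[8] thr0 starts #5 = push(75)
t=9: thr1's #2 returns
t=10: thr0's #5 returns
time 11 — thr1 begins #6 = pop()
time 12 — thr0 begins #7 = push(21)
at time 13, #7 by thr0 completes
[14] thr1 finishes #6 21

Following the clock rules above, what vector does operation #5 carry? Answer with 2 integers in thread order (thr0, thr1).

(4, 0)

root op #2, invoked 3: fresh clock plus thr1's own tick → (0, 1)
root op #1, invoked 1: fresh clock plus thr0's own tick → (1, 0)
VC(#3, invoked at 4): max of VC(#1)=(1, 0), then +1 on thread thr0 → (2, 0)
VC(#4, invoked at 6): max of VC(#3)=(2, 0), then +1 on thread thr0 → (3, 0)
VC(#5, invoked at 8): max of VC(#4)=(3, 0), then +1 on thread thr0 → (4, 0)
VC(#7, invoked at 12): max of VC(#5)=(4, 0), then +1 on thread thr0 → (5, 0)
VC(#6, invoked at 11): max of VC(#2)=(0, 1), VC(#7)=(5, 0), then +1 on thread thr1 → (5, 2)
target: VC(#5) = (4, 0)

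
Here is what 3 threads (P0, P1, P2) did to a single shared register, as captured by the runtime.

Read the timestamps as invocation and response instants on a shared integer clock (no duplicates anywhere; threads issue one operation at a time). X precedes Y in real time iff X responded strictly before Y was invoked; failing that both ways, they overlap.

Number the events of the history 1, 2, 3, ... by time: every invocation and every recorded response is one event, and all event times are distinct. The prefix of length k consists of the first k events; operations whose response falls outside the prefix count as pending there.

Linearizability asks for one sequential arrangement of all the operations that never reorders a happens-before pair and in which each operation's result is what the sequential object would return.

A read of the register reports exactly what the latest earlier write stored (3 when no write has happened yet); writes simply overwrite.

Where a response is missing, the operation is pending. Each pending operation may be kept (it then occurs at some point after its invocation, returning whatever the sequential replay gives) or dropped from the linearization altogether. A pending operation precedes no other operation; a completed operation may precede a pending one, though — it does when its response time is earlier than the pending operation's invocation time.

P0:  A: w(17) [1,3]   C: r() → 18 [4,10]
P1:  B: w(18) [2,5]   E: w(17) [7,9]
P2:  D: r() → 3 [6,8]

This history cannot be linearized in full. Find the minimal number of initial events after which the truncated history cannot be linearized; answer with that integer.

events 1..7 are linearizable, e.g. via A, B:
step 1: A w(17) — value 17
step 2: B w(18) — value 18
once event 8 joins (D's response, time 8), exhaustive search finds no witness
no escape via the 2 pending operations (C, E): every completion choice fails
for example A, B, D (pending dropped) fails at step 3: D r() → 3 is not legal there
for example B, A, D (pending dropped) fails at step 3: D r() → 3 is not legal there

8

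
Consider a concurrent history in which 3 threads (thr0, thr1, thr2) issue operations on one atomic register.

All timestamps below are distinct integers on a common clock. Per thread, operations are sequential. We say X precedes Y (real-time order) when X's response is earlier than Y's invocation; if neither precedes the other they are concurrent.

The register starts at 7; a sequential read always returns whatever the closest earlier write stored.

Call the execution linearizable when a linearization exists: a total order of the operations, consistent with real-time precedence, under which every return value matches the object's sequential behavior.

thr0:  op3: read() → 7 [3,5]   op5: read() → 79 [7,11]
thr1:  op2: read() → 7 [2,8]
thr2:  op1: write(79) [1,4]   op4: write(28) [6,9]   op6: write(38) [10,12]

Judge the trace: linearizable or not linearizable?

witness order: op2, op3, op1, op5, op4, op6
1. op2 read() → 7, leaving value 7
2. op3 read() → 7, leaving value 7
3. op1 write(79), leaving value 79
4. op5 read() → 79, leaving value 79
5. op4 write(28), leaving value 28
6. op6 write(38), leaving value 38

linearizable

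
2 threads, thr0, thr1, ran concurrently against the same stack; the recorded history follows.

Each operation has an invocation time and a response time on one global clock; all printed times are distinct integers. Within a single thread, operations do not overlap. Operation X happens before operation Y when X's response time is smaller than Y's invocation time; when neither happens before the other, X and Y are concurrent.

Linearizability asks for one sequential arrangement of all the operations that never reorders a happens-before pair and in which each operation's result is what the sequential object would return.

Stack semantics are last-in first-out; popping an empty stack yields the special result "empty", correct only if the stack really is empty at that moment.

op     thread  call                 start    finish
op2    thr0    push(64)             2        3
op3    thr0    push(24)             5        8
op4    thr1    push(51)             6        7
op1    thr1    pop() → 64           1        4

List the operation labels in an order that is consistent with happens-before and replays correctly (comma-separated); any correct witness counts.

1. op2 push(64), leaving stack <64>
2. op1 pop() → 64, leaving stack <>
3. op3 push(24), leaving stack <24>
4. op4 push(51), leaving stack <24,51>

op2, op1, op3, op4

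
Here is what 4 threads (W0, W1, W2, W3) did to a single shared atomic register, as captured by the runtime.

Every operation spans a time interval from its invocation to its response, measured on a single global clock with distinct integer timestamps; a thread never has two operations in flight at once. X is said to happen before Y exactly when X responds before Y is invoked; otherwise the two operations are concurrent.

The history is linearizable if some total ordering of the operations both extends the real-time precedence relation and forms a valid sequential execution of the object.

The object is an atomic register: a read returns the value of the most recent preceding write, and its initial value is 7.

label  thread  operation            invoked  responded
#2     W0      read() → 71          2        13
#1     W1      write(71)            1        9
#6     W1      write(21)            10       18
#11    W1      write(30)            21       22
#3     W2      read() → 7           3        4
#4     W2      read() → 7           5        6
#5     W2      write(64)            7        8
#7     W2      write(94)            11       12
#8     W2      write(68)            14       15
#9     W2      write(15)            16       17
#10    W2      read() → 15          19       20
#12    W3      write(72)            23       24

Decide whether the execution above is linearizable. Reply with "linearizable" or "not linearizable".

linearizable

witness order: #3, #4, #1, #2, #5, #6, #7, #8, #9, #10, #11, #12
step 1: #3 read() → 7 — value 7
step 2: #4 read() → 7 — value 7
step 3: #1 write(71) — value 71
step 4: #2 read() → 71 — value 71
step 5: #5 write(64) — value 64
step 6: #6 write(21) — value 21
step 7: #7 write(94) — value 94
step 8: #8 write(68) — value 68
step 9: #9 write(15) — value 15
step 10: #10 read() → 15 — value 15
step 11: #11 write(30) — value 30
step 12: #12 write(72) — value 72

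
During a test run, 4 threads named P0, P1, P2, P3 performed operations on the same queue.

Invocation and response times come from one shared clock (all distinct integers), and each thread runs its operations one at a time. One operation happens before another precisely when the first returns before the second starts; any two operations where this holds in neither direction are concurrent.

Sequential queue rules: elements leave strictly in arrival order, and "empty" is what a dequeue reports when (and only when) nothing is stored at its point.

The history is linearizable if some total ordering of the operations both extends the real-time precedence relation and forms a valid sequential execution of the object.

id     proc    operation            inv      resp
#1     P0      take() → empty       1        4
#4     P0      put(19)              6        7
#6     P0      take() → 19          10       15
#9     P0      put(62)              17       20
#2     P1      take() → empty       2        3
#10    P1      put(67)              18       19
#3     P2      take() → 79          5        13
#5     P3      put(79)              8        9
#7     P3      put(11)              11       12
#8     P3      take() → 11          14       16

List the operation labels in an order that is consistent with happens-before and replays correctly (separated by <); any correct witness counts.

#1 < #2 < #4 < #5 < #6 < #3 < #7 < #8 < #9 < #10

1. #1 take() → empty, leaving queue <>
2. #2 take() → empty, leaving queue <>
3. #4 put(19), leaving queue <19>
4. #5 put(79), leaving queue <19,79>
5. #6 take() → 19, leaving queue <79>
6. #3 take() → 79, leaving queue <>
7. #7 put(11), leaving queue <11>
8. #8 take() → 11, leaving queue <>
9. #9 put(62), leaving queue <62>
10. #10 put(67), leaving queue <62,67>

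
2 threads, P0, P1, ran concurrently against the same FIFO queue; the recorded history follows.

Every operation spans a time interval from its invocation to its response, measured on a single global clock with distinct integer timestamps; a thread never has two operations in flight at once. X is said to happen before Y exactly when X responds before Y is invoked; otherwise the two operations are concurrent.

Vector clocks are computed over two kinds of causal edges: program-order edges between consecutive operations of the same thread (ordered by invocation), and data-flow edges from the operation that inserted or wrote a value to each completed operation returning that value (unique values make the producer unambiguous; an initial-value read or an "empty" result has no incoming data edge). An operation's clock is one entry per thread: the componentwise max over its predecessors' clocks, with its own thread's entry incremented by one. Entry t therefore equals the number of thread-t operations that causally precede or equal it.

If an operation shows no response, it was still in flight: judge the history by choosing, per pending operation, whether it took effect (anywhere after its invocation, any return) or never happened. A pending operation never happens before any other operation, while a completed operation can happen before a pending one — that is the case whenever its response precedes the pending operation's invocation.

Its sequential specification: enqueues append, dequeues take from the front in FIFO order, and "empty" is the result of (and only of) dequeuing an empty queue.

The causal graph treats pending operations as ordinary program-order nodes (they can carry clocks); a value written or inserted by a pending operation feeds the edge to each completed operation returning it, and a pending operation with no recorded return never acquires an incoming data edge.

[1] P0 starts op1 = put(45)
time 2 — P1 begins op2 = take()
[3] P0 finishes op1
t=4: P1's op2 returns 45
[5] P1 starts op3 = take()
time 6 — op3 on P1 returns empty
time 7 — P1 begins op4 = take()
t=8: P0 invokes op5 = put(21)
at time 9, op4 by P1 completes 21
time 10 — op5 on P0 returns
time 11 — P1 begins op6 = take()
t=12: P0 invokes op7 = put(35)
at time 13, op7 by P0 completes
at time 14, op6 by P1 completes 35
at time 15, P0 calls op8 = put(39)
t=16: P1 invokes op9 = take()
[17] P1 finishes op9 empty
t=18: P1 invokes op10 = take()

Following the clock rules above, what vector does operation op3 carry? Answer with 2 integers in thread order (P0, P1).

(1, 2)

op1 (invocation 1): nothing precedes it; P0's component alone gives (1, 0)
invoked at 2, op2 merges VC(op1)=(1, 0) and bumps P1's slot → (1, 1)
invoked at 8, op5 merges VC(op1)=(1, 0) and bumps P0's slot → (2, 0)
invoked at 5, op3 merges VC(op2)=(1, 1) and bumps P1's slot → (1, 2)
invoked at 12, op7 merges VC(op5)=(2, 0) and bumps P0's slot → (3, 0)
invoked at 15, op8 merges VC(op7)=(3, 0) and bumps P0's slot → (4, 0)
invoked at 7, op4 merges VC(op3)=(1, 2), VC(op5)=(2, 0) and bumps P1's slot → (2, 3)
invoked at 11, op6 merges VC(op4)=(2, 3), VC(op7)=(3, 0) and bumps P1's slot → (3, 4)
invoked at 16, op9 merges VC(op6)=(3, 4) and bumps P1's slot → (3, 5)
invoked at 18, op10 merges VC(op9)=(3, 5) and bumps P1's slot → (3, 6)
target: VC(op3) = (1, 2)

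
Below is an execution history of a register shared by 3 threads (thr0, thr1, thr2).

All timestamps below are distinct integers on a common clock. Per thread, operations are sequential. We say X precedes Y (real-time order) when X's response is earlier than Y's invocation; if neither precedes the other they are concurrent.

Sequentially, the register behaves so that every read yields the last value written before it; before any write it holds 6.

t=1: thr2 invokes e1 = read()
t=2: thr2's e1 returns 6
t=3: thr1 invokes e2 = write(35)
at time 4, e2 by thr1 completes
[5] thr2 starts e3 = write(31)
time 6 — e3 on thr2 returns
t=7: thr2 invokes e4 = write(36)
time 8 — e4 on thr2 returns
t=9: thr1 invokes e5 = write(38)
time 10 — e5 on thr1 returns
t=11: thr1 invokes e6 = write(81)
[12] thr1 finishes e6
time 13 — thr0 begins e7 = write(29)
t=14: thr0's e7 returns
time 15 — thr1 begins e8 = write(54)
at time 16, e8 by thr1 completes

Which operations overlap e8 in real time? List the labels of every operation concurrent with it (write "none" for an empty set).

e8 spans [15,16]: anything still running between times 15 and 16 counts as concurrent
e1 [1,2]: before
e2 [3,4]: before
e3 [5,6]: before
e4 [7,8]: before
e5 [9,10]: before
e6 [11,12]: before
e7 [13,14]: before

none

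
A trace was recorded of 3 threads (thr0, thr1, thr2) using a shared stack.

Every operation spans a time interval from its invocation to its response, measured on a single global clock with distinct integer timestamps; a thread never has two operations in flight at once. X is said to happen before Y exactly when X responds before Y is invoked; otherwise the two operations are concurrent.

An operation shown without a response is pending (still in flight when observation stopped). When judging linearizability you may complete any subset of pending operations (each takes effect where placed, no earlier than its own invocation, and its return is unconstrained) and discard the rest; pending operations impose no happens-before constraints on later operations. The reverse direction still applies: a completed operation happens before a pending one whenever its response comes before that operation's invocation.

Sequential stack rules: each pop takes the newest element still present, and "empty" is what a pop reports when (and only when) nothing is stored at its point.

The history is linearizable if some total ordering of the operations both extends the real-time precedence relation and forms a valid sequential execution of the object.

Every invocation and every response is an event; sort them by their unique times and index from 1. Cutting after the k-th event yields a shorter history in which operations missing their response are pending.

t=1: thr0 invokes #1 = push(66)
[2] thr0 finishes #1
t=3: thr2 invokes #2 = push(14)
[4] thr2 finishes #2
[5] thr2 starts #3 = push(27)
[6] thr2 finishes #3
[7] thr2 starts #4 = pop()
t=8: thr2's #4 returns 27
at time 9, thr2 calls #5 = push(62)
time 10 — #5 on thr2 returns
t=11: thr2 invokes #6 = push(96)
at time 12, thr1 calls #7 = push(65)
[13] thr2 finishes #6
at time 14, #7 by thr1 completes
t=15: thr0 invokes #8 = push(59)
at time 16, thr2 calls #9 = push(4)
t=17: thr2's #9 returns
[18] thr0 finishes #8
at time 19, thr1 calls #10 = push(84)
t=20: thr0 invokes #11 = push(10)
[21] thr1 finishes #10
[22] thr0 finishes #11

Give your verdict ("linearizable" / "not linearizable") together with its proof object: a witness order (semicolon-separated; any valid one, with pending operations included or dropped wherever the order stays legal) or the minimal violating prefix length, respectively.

linearizable — witness: #1; #2; #3; #4; #5; #6; #7; #8; #9; #10; #11

step 1: #1 push(66) — stack <66>
step 2: #2 push(14) — stack <66,14>
step 3: #3 push(27) — stack <66,14,27>
step 4: #4 pop() → 27 — stack <66,14>
step 5: #5 push(62) — stack <66,14,62>
step 6: #6 push(96) — stack <66,14,62,96>
step 7: #7 push(65) — stack <66,14,62,96,65>
step 8: #8 push(59) — stack <66,14,62,96,65,59>
step 9: #9 push(4) — stack <66,14,62,96,65,59,4>
step 10: #10 push(84) — stack <66,14,62,96,65,59,4,84>
step 11: #11 push(10) — stack <66,14,62,96,65,59,4,84,10>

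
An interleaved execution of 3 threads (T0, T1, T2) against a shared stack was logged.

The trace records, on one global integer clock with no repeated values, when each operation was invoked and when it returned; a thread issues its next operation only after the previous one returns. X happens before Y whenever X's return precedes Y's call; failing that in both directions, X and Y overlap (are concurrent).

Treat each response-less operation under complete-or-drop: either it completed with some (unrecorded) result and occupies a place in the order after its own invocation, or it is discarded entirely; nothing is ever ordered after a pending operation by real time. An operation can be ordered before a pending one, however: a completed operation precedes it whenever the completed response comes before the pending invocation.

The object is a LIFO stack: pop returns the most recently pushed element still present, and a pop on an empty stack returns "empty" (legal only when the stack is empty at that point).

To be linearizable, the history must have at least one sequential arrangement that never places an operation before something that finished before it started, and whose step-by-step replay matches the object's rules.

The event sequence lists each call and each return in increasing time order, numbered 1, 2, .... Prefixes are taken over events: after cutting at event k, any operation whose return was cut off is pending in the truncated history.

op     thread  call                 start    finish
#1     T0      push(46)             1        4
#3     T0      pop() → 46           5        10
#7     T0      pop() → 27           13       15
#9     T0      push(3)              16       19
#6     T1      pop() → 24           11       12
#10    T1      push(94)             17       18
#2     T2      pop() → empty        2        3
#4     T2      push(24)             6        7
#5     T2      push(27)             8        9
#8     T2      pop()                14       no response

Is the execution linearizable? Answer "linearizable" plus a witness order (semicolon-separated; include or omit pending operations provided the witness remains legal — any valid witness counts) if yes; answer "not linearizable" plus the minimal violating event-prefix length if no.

events 1..11 are fine; event 12 — the response of #6 at time 12 — makes the prefix non-linearizable
every one of the 6 real-time-consistent orders over 6 completed stack ops fails the sequential spec
for example #1, #2, #3, #4, #5, #6 fails at step 2: #2 pop() → empty is not legal there
for example #1, #2, #4, #3, #5, #6 fails at step 2: #2 pop() → empty is not legal there

not linearizable — minimal violating prefix: 12 events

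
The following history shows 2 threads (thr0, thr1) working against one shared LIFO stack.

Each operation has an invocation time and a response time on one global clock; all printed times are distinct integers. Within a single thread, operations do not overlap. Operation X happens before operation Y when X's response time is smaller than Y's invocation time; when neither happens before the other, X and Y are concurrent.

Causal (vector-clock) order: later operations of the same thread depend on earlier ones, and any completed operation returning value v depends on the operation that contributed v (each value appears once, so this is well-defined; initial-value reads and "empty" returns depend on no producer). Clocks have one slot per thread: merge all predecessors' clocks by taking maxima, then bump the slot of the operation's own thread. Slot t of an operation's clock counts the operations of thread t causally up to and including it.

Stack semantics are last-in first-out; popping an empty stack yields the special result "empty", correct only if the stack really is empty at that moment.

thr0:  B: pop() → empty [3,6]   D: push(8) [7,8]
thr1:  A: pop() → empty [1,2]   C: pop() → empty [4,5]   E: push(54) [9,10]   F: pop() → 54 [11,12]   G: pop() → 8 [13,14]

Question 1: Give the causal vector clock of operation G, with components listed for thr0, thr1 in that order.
root op A, invoked 1: fresh clock plus thr1's own tick → (0, 1)
root op B, invoked 3: fresh clock plus thr0's own tick → (1, 0)
invoked at 4, C merges VC(A)=(0, 1) and bumps thr1's slot → (0, 2)
invoked at 7, D merges VC(B)=(1, 0) and bumps thr0's slot → (2, 0)
invoked at 9, E merges VC(C)=(0, 2) and bumps thr1's slot → (0, 3)
invoked at 11, F merges VC(E)=(0, 3) and bumps thr1's slot → (0, 4)
invoked at 13, G merges VC(D)=(2, 0), VC(F)=(0, 4) and bumps thr1's slot → (2, 5)
target: VC(G) = (2, 5)

(2, 5)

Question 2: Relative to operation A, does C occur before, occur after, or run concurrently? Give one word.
C spans [4,5], A spans [1,2]
resp(A)=2 < inv(C)=4

after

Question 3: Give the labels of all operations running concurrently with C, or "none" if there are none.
C spans [4,5]: anything still running between times 4 and 5 counts as concurrent
A [1,2]: before
B [3,6]: concurrent
D [7,8]: after
E [9,10]: after
F [11,12]: after
G [13,14]: after

B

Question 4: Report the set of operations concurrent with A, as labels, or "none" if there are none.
concurrent with A ([1,2]): every op whose interval crosses 1..2
B [3,6]: after
C [4,5]: after
D [7,8]: after
E [9,10]: after
F [11,12]: after
G [13,14]: after

none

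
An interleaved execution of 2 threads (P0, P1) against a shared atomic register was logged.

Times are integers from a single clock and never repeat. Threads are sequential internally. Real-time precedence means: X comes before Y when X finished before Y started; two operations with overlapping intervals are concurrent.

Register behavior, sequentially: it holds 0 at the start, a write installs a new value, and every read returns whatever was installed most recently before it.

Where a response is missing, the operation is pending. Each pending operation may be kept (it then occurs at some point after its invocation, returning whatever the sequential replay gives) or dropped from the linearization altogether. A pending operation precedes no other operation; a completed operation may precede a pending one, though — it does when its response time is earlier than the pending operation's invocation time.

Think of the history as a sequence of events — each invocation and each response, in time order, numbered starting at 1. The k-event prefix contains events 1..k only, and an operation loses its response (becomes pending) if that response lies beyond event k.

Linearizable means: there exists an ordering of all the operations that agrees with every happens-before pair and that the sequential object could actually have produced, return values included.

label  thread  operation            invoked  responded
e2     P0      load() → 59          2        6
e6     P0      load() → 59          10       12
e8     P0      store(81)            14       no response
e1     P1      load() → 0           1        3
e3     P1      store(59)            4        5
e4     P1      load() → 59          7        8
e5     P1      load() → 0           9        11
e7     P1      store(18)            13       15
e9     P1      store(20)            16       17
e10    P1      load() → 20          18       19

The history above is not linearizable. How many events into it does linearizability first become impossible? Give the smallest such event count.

11

events 1..10 are still linearizable — one witness is e1, e3, e2, e4:
1. e1 load() → 0, leaving value 0
2. e3 store(59), leaving value 59
3. e2 load() → 59, leaving value 59
4. e4 load() → 59, leaving value 59
with event 11 included (e5 responding at time 11), all real-time-consistent orders fail
include/drop combinations of the 1 pending operation (e6) were all tried; none helps
one such order, e1, e2, e3, e4, e5 (pending dropped), breaks at step 2 where e2 load() → 59 is illegal
one such order, e1, e3, e2, e4, e5 (pending dropped), breaks at step 5 where e5 load() → 0 is illegal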